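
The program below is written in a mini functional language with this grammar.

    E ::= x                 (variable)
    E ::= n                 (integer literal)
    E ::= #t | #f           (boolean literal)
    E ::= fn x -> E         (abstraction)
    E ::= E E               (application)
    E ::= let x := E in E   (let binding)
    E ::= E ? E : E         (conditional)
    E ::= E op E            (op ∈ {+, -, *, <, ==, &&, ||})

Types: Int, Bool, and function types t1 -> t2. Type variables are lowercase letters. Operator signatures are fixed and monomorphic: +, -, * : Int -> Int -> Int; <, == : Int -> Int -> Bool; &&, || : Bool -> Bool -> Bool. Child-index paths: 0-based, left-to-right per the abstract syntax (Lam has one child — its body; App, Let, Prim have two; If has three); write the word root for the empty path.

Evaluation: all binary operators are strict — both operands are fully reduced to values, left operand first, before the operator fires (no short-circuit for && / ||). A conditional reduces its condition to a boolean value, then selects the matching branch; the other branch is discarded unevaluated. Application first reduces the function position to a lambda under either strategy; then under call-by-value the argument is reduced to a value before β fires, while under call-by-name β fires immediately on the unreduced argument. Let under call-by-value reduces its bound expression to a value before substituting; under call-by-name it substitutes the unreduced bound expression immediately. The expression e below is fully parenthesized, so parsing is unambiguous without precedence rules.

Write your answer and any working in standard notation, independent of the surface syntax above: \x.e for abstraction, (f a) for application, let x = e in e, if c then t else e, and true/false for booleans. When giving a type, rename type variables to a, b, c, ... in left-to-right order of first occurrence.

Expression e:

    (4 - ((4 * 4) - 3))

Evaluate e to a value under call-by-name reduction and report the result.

Answer: -9

Working:
step 0: (4 - ((4 * 4) - 3))
step 1: [delta@1.0] (4 - (16 - 3))
step 2: [delta@1] (4 - 13)
step 3: [delta@root] -9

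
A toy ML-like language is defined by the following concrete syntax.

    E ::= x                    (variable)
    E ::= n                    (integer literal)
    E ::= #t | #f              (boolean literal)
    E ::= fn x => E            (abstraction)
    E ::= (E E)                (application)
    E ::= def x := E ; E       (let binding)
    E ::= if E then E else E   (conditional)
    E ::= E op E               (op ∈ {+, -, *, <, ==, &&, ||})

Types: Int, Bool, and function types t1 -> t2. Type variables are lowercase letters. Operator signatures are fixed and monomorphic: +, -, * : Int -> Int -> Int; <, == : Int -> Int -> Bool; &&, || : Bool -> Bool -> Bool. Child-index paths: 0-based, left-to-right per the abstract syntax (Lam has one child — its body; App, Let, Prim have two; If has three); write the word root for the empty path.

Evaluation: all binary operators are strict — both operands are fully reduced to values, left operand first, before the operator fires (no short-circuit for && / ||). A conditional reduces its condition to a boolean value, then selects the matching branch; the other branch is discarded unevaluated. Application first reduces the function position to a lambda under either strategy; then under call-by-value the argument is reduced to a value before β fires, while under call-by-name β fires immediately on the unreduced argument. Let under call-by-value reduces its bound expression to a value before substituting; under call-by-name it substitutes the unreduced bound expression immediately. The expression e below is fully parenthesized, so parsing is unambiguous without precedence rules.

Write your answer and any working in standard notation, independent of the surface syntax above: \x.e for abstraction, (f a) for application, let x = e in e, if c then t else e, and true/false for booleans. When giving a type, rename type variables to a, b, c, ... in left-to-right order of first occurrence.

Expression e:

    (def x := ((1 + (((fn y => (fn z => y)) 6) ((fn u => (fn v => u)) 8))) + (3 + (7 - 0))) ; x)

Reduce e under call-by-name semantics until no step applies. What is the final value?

Answer: 17

Derivation:
step 0: (let x = ((1 + (((\y.(\z.y)) 6) ((\u.(\v.u)) 8))) + (3 + (7 - 0))) in x)
step 1: [let@root] ((1 + (((\y.(\z.y)) 6) ((\u.(\v.u)) 8))) + (3 + (7 - 0)))
step 2: [beta@0.1.0] ((1 + ((\z.6) ((\u.(\v.u)) 8))) + (3 + (7 - 0)))
step 3: [beta@0.1] ((1 + 6) + (3 + (7 - 0)))
step 4: [delta@0] (7 + (3 + (7 - 0)))
step 5: [delta@1.1] (7 + (3 + 7))
step 6: [delta@1] (7 + 10)
step 7: [delta@root] 17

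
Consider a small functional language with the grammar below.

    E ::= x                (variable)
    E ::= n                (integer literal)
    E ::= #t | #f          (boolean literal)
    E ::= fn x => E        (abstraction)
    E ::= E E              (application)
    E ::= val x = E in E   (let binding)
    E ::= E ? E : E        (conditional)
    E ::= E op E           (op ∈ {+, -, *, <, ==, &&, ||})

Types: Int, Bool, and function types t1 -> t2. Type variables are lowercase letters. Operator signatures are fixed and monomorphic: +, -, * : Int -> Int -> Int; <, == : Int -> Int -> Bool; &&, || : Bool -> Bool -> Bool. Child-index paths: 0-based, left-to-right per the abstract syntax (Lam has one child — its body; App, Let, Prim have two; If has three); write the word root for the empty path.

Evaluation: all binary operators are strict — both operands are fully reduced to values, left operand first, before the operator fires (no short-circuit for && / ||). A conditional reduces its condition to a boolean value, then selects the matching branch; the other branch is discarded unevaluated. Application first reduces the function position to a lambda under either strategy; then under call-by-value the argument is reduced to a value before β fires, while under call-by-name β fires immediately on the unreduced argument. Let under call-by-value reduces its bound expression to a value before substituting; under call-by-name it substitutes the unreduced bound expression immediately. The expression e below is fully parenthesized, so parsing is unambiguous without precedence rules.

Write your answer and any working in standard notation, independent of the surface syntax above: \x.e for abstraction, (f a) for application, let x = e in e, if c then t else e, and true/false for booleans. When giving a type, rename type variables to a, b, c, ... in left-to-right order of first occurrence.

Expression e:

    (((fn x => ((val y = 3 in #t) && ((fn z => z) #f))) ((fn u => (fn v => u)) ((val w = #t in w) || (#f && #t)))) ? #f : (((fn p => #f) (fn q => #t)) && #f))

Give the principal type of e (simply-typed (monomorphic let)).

Derivation:
let y : Int
  unify Bool ~ Bool
z : b
\z._ : b -> b
  unify b -> b ~ Bool -> c
  unify b ~ Bool
  unify Bool ~ c
_ _ : Bool
  unify Bool ~ Bool
\x._ : a -> Bool
u : d
\v._ : e -> d
\u._ : d -> e -> d
let w : Bool
w : Bool
  unify Bool ~ Bool
  unify Bool ~ Bool
  unify Bool ~ Bool
  unify Bool ~ Bool
  unify d -> e -> d ~ Bool -> f
  unify d ~ Bool
  unify e -> Bool ~ f
_ _ : e -> Bool
  unify a -> Bool ~ (e -> Bool) -> g
  unify a ~ e -> Bool
  unify Bool ~ g
_ _ : Bool
  unify Bool ~ Bool
\p._ : h -> Bool
\q._ : i -> Bool
  unify h -> Bool ~ (i -> Bool) -> j
  unify h ~ i -> Bool
  unify Bool ~ j
_ _ : Bool
  unify Bool ~ Bool
  unify Bool ~ Bool
  unify Bool ~ Bool

Answer: Bool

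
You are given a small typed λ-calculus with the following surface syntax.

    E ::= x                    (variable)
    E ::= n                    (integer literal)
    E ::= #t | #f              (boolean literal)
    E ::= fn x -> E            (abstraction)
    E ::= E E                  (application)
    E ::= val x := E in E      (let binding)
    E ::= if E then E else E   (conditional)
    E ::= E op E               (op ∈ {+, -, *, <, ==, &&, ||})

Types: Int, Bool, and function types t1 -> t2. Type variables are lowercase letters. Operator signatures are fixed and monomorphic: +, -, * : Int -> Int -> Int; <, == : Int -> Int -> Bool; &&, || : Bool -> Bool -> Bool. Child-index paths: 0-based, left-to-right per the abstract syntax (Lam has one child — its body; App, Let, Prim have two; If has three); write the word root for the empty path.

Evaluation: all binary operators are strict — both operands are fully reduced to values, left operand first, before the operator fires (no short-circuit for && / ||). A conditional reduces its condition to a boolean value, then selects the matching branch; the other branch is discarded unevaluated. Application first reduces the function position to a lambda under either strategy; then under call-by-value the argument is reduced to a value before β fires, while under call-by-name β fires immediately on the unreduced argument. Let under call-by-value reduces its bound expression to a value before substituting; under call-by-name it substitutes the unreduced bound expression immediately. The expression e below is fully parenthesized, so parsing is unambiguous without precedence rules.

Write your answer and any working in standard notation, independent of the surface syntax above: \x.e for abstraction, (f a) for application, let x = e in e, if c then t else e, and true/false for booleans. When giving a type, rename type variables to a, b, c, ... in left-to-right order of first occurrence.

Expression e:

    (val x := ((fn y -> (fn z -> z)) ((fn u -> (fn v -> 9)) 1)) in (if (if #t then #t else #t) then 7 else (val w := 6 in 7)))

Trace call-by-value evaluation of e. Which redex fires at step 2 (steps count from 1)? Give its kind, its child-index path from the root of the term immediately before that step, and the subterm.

Answer: beta at 0 : ((\y.(\z.z)) (\v.9))

Trace:
step 0: (let x = ((\y.(\z.z)) ((\u.(\v.9)) 1)) in (if (if true then true else true) then 7 else (let w = 6 in 7)))
step 1: [beta@0.1] (let x = ((\y.(\z.z)) (\v.9)) in (if (if true then true else true) then 7 else (let w = 6 in 7)))
step 2: [beta@0] (let x = (\z.z) in (if (if true then true else true) then 7 else (let w = 6 in 7)))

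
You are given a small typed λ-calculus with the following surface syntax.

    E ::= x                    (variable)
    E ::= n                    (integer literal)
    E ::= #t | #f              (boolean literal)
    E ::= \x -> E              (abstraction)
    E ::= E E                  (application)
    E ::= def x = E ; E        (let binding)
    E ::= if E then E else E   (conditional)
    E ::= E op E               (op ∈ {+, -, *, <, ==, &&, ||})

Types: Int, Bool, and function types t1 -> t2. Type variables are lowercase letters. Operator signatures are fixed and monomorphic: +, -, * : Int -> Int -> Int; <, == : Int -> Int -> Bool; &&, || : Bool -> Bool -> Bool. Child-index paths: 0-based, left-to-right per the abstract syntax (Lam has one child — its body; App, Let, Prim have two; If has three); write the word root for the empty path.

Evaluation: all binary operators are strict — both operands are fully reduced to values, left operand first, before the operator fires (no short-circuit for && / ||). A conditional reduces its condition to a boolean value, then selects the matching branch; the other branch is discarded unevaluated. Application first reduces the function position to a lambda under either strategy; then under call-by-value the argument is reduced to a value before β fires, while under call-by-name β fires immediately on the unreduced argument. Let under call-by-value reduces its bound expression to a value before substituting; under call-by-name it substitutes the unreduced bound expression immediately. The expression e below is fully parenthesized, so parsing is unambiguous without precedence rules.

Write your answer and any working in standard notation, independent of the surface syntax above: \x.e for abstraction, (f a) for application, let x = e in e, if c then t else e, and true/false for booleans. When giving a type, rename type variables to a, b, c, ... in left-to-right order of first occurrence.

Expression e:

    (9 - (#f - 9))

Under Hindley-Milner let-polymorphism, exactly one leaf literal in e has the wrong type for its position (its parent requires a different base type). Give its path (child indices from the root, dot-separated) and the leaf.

Answer: 1.0 : false

Derivation:
  unify Int ~ Int
  unify Bool ~ Int
  FAIL: mismatch Bool ~ Int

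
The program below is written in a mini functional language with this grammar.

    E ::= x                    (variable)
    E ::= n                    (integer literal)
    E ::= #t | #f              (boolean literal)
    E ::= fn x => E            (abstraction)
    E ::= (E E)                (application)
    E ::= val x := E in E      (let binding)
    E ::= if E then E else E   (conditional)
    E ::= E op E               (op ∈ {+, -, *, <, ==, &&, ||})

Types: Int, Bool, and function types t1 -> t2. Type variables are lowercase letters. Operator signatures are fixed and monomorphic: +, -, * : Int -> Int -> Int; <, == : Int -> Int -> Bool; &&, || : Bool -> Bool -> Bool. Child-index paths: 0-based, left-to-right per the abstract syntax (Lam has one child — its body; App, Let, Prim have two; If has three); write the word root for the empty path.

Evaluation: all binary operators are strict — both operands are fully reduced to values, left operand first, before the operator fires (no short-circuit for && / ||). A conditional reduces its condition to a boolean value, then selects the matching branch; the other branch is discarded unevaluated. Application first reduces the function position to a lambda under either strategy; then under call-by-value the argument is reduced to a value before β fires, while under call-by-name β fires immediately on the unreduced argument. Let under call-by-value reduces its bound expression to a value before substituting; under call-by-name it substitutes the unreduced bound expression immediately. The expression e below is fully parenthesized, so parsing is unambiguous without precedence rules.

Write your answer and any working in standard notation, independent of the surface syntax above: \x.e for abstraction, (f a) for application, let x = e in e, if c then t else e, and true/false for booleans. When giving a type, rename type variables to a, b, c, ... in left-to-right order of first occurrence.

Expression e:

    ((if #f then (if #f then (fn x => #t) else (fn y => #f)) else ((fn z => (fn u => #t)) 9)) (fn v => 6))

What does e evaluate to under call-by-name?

Trace:
step 0: ((if false then (if false then (\x.true) else (\y.false)) else ((\z.(\u.true)) 9)) (\v.6))
step 1: [if@0] (((\z.(\u.true)) 9) (\v.6))
step 2: [beta@0] ((\u.true) (\v.6))
step 3: [beta@root] true

Answer: true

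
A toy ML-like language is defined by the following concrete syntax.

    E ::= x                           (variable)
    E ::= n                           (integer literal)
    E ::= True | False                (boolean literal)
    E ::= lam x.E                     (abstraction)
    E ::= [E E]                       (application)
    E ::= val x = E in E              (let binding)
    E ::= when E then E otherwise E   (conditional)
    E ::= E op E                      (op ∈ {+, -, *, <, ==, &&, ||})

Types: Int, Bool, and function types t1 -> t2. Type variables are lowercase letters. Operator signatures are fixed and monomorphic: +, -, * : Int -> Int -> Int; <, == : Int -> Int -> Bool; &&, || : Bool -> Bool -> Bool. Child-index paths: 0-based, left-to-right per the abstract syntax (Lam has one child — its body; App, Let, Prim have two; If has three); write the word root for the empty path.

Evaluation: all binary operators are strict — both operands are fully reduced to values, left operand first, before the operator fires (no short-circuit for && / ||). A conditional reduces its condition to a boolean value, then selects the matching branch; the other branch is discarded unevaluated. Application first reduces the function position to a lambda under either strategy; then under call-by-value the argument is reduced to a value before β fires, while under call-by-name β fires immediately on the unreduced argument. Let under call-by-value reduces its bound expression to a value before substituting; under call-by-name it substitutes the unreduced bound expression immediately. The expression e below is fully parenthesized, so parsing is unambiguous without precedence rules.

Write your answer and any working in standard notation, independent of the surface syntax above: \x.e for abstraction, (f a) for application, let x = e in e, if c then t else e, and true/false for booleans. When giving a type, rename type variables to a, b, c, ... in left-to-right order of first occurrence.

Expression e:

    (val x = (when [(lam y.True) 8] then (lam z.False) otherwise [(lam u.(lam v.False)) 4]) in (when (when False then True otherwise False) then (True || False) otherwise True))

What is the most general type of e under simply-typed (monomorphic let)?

Answer: Bool

Derivation:
\y._ : a -> Bool
  unify a -> Bool ~ Int -> b
  unify a ~ Int
  unify Bool ~ b
_ _ : Bool
  unify Bool ~ Bool
\z._ : c -> Bool
\v._ : e -> Bool
\u._ : d -> e -> Bool
  unify d -> e -> Bool ~ Int -> f
  unify d ~ Int
  unify e -> Bool ~ f
_ _ : e -> Bool
  unify c -> Bool ~ e -> Bool
  unify c ~ e
  unify Bool ~ Bool
let x : e -> Bool
  unify Bool ~ Bool
  unify Bool ~ Bool
  unify Bool ~ Bool
  unify Bool ~ Bool
  unify Bool ~ Bool
  unify Bool ~ Bool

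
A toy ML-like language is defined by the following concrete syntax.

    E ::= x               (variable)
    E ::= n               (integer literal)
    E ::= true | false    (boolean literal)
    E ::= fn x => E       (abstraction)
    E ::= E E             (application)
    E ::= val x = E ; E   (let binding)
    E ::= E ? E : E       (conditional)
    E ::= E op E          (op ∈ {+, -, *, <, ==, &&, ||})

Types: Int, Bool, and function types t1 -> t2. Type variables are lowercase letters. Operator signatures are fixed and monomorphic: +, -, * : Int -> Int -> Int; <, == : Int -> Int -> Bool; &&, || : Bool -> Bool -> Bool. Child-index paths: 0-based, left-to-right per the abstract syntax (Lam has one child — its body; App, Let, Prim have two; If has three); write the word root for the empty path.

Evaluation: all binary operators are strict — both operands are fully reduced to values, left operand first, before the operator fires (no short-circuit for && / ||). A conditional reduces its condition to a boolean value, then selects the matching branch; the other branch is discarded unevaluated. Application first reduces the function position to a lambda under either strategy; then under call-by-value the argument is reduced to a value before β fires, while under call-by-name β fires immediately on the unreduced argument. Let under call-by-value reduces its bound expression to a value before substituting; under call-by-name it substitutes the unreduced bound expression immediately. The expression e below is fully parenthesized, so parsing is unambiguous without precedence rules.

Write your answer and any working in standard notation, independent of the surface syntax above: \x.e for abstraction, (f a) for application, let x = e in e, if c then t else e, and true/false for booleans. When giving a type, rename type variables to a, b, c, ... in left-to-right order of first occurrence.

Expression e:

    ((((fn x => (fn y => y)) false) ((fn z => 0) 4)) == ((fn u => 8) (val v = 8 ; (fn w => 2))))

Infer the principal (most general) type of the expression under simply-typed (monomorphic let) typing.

Working:
y : b
\y._ : b -> b
\x._ : a -> b -> b
  unify a -> b -> b ~ Bool -> c
  unify a ~ Bool
  unify b -> b ~ c
_ _ : b -> b
\z._ : d -> Int
  unify d -> Int ~ Int -> e
  unify d ~ Int
  unify Int ~ e
_ _ : Int
  unify b -> b ~ Int -> f
  unify b ~ Int
  unify Int ~ f
_ _ : Int
  unify Int ~ Int
\u._ : g -> Int
let v : Int
\w._ : h -> Int
  unify g -> Int ~ (h -> Int) -> i
  unify g ~ h -> Int
  unify Int ~ i
_ _ : Int
  unify Int ~ Int

Answer: Bool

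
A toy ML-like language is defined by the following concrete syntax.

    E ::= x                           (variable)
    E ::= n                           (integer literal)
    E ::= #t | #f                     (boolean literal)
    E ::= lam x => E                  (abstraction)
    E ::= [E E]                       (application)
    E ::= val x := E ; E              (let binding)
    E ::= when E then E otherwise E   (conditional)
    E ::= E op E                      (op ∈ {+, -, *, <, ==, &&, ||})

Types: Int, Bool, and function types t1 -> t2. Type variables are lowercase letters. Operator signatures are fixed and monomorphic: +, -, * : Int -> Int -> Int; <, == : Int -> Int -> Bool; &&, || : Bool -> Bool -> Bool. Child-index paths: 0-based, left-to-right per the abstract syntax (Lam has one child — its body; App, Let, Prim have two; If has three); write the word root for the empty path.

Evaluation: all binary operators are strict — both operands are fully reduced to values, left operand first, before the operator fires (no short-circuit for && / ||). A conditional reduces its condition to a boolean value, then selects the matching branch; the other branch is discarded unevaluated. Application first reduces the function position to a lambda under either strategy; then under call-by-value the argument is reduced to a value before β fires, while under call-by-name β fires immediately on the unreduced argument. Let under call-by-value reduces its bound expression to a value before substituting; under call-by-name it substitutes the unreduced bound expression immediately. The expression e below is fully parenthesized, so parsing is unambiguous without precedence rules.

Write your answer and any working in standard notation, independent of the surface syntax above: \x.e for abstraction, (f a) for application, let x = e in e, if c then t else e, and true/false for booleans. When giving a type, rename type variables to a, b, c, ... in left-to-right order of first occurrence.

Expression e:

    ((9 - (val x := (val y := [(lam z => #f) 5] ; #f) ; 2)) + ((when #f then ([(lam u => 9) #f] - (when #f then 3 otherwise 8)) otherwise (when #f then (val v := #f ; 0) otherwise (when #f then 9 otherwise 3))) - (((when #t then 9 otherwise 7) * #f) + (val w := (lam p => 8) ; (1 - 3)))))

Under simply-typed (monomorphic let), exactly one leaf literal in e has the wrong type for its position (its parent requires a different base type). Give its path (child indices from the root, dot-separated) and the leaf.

Answer: 1.1.0.1 : false

Derivation:
  unify Int ~ Int
\z._ : a -> Bool
  unify a -> Bool ~ Int -> b
  unify a ~ Int
  unify Bool ~ b
_ _ : Bool
let y : Bool
let x : Bool
  unify Int ~ Int
  unify Int ~ Int
  unify Bool ~ Bool
\u._ : c -> Int
  unify c -> Int ~ Bool -> d
  unify c ~ Bool
  unify Int ~ d
_ _ : Int
  unify Int ~ Int
  unify Bool ~ Bool
  unify Int ~ Int
  unify Int ~ Int
  unify Bool ~ Bool
let v : Bool
  unify Bool ~ Bool
  unify Int ~ Int
  unify Int ~ Int
  unify Int ~ Int
  unify Int ~ Int
  unify Bool ~ Bool
  unify Int ~ Int
  unify Int ~ Int
  unify Bool ~ Int
  FAIL: mismatch Bool ~ Int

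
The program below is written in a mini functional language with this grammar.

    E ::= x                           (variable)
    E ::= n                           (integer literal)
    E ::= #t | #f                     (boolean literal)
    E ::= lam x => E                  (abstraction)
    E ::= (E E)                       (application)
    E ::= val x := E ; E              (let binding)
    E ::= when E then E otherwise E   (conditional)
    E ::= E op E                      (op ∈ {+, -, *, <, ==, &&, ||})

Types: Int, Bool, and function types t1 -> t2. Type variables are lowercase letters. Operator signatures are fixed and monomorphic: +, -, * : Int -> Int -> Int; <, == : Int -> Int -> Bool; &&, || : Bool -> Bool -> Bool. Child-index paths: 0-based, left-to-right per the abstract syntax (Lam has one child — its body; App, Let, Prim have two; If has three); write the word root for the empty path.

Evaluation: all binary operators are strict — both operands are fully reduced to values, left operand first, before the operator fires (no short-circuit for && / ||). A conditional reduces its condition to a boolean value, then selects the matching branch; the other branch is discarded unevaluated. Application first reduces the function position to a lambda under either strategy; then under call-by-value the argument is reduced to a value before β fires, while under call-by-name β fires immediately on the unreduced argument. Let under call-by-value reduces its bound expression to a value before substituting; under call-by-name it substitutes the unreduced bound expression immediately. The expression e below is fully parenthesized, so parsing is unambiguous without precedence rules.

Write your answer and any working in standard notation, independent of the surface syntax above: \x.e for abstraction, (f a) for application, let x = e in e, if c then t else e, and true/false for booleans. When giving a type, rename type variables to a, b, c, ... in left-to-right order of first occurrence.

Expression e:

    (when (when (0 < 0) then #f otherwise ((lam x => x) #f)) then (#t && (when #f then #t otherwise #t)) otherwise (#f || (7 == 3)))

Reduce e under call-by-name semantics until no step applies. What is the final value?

Derivation:
step 0: (if (if (0 < 0) then false else ((\x.x) false)) then (true && (if false then true else true)) else (false || (7 == 3)))
step 1: [delta@0.0] (if (if false then false else ((\x.x) false)) then (true && (if false then true else true)) else (false || (7 == 3)))
step 2: [if@0] (if ((\x.x) false) then (true && (if false then true else true)) else (false || (7 == 3)))
step 3: [beta@0] (if false then (true && (if false then true else true)) else (false || (7 == 3)))
step 4: [if@root] (false || (7 == 3))
step 5: [delta@1] (false || false)
step 6: [delta@root] false

Answer: false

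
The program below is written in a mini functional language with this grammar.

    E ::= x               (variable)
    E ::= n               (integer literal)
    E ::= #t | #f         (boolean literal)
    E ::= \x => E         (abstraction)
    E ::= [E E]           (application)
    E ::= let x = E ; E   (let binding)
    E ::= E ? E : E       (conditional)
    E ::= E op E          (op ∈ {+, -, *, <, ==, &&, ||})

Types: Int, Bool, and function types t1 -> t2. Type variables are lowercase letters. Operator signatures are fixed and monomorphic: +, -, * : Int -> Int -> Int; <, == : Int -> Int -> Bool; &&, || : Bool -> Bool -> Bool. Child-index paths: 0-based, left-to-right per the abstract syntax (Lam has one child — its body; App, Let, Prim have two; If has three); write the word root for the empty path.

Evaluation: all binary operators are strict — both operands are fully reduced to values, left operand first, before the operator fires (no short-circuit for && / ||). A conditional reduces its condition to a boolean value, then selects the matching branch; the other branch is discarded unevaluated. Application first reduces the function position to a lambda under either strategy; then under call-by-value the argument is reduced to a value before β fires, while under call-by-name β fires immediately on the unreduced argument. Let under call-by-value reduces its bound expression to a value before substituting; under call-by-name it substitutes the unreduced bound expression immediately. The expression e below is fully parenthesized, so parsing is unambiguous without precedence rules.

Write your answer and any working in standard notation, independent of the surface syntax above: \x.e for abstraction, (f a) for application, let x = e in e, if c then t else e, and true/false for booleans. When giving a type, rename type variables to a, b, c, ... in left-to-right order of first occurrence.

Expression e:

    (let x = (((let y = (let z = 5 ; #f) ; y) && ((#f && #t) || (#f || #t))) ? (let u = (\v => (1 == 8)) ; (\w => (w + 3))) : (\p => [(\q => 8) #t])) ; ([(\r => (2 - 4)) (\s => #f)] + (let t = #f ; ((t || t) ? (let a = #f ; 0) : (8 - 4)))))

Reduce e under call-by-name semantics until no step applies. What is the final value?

Working:
step 0: (let x = (if ((let y = (let z = 5 in false) in y) && ((false && true) || (false || true))) then (let u = (\v.(1 == 8)) in (\w.(w + 3))) else (\p.((\q.8) true))) in (((\r.(2 - 4)) (\s.false)) + (let t = false in (if (t || t) then (let a = false in 0) else (8 - 4)))))
step 1: [let@root] (((\r.(2 - 4)) (\s.false)) + (let t = false in (if (t || t) then (let a = false in 0) else (8 - 4))))
step 2: [beta@0] ((2 - 4) + (let t = false in (if (t || t) then (let a = false in 0) else (8 - 4))))
step 3: [delta@0] (-2 + (let t = false in (if (t || t) then (let a = false in 0) else (8 - 4))))
step 4: [let@1] (-2 + (if (false || false) then (let a = false in 0) else (8 - 4)))
step 5: [delta@1.0] (-2 + (if false then (let a = false in 0) else (8 - 4)))
step 6: [if@1] (-2 + (8 - 4))
step 7: [delta@1] (-2 + 4)
step 8: [delta@root] 2

Answer: 2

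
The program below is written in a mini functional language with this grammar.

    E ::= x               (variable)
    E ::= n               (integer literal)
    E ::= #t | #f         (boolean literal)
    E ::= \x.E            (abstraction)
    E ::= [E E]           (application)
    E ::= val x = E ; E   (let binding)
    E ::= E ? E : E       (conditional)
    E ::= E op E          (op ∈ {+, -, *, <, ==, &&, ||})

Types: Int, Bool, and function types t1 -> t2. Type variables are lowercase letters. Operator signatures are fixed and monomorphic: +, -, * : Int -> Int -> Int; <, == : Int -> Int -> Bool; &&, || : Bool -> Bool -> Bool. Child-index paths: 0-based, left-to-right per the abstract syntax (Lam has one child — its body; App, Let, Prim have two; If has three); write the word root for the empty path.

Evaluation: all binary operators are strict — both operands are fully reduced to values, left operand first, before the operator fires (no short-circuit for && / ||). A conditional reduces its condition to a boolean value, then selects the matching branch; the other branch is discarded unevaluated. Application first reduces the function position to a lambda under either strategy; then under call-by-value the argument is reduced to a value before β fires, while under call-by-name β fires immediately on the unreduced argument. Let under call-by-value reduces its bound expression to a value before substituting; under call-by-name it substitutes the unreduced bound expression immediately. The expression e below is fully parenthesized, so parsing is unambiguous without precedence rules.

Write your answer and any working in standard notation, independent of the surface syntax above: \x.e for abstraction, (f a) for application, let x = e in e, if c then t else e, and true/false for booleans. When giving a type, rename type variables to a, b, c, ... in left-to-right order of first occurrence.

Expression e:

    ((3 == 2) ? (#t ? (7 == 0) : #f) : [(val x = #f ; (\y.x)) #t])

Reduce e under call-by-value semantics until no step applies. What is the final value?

Answer: false

Working:
step 0: (if (3 == 2) then (if true then (7 == 0) else false) else ((let x = false in (\y.x)) true))
step 1: [delta@0] (if false then (if true then (7 == 0) else false) else ((let x = false in (\y.x)) true))
step 2: [if@root] ((let x = false in (\y.x)) true)
step 3: [let@0] ((\y.false) true)
step 4: [beta@root] false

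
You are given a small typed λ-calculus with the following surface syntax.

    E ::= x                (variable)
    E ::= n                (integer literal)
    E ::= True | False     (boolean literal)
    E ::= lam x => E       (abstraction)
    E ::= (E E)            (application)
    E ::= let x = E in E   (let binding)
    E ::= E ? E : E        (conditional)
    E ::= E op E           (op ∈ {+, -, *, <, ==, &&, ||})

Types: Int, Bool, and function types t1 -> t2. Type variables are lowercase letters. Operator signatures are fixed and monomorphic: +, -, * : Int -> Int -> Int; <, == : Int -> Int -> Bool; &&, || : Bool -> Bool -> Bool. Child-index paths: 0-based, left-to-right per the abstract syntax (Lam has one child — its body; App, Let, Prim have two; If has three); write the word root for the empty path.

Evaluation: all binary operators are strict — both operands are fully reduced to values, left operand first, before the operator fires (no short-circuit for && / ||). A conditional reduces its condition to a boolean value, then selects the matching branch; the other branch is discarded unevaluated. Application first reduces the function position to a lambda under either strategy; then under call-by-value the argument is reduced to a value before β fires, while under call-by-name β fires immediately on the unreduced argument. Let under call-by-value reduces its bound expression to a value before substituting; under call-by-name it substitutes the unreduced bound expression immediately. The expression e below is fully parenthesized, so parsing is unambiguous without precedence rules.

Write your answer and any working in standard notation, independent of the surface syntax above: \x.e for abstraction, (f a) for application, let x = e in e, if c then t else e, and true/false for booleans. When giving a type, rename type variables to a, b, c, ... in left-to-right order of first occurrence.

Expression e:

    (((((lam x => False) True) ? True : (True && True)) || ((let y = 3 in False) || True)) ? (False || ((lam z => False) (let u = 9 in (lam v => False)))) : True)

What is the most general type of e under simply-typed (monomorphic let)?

Working:
\x._ : a -> Bool
  unify a -> Bool ~ Bool -> b
  unify a ~ Bool
  unify Bool ~ b
_ _ : Bool
  unify Bool ~ Bool
  unify Bool ~ Bool
  unify Bool ~ Bool
  unify Bool ~ Bool
  unify Bool ~ Bool
let y : Int
  unify Bool ~ Bool
  unify Bool ~ Bool
  unify Bool ~ Bool
  unify Bool ~ Bool
  unify Bool ~ Bool
\z._ : c -> Bool
let u : Int
\v._ : d -> Bool
  unify c -> Bool ~ (d -> Bool) -> e
  unify c ~ d -> Bool
  unify Bool ~ e
_ _ : Bool
  unify Bool ~ Bool
  unify Bool ~ Bool

Answer: Bool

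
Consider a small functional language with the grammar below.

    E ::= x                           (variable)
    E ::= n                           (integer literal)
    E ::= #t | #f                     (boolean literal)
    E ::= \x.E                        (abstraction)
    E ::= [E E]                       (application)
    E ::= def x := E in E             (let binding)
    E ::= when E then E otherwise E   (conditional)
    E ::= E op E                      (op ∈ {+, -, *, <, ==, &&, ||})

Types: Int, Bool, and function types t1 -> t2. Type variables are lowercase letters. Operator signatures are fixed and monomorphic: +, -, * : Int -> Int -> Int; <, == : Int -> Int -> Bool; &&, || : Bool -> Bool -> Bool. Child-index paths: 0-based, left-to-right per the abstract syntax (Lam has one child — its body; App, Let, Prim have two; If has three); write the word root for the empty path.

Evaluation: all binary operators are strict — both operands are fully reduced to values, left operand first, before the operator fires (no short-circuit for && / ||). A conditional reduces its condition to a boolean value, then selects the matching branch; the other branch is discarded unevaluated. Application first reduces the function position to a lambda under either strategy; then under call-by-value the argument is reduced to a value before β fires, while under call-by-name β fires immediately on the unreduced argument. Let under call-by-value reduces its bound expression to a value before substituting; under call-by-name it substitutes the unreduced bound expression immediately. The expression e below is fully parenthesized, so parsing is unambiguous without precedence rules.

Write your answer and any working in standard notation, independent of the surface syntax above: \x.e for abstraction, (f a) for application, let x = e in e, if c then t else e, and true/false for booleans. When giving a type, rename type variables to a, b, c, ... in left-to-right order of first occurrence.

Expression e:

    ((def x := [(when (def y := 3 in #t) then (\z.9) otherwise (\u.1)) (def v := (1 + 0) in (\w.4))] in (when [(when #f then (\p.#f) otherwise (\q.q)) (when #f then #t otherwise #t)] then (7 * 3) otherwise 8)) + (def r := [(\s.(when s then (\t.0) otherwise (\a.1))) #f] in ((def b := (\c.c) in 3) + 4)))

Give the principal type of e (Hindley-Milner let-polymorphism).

Answer: Int

Derivation:
let y : Int
  unify Bool ~ Bool
\z._ : a -> Int
\u._ : b -> Int
  unify a -> Int ~ b -> Int
  unify a ~ b
  unify Int ~ Int
  unify Int ~ Int
  unify Int ~ Int
let v : Int
\w._ : c -> Int
  unify b -> Int ~ (c -> Int) -> d
  unify b ~ c -> Int
  unify Int ~ d
_ _ : Int
let x : Int
  unify Bool ~ Bool
\p._ : e -> Bool
q : f
\q._ : f -> f
  unify e -> Bool ~ f -> f
  unify e ~ f
  unify Bool ~ f
  unify Bool ~ Bool
  unify Bool ~ Bool
  unify Bool -> Bool ~ Bool -> g
  unify Bool ~ Bool
  unify Bool ~ g
_ _ : Bool
  unify Bool ~ Bool
  unify Int ~ Int
  unify Int ~ Int
  unify Int ~ Int
  unify Int ~ Int
s : h
  unify h ~ Bool
\t._ : i -> Int
\a._ : j -> Int
  unify i -> Int ~ j -> Int
  unify i ~ j
  unify Int ~ Int
\s._ : Bool -> j -> Int
  unify Bool -> j -> Int ~ Bool -> k
  unify Bool ~ Bool
  unify j -> Int ~ k
_ _ : j -> Int
let r : forall. j -> Int
c : l
\c._ : l -> l
let b : forall. l -> l
  unify Int ~ Int
  unify Int ~ Int
  unify Int ~ Int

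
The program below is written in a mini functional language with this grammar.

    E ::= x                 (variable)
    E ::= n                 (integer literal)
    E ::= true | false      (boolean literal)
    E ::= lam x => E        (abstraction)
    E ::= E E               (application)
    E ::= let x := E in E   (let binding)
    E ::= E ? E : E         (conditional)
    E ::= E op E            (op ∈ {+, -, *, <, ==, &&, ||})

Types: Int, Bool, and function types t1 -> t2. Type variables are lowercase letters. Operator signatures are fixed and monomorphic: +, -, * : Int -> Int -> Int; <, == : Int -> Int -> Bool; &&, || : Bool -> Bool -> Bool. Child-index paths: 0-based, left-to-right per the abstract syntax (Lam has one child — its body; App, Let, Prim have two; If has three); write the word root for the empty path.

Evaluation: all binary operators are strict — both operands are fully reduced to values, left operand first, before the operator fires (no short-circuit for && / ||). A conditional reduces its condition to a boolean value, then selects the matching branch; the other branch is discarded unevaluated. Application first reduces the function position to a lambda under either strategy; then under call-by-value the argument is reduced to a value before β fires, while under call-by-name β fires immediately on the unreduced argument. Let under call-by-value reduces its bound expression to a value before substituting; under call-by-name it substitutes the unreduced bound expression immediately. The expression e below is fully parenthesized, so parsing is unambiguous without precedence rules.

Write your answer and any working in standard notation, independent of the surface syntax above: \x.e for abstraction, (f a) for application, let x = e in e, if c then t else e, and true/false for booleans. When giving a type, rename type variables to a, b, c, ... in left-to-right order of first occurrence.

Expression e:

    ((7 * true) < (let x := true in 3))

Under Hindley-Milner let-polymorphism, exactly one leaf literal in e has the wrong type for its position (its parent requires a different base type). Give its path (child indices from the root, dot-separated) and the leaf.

Answer: 0.1 : true

Working:
  unify Int ~ Int
  unify Bool ~ Int
  FAIL: mismatch Bool ~ Int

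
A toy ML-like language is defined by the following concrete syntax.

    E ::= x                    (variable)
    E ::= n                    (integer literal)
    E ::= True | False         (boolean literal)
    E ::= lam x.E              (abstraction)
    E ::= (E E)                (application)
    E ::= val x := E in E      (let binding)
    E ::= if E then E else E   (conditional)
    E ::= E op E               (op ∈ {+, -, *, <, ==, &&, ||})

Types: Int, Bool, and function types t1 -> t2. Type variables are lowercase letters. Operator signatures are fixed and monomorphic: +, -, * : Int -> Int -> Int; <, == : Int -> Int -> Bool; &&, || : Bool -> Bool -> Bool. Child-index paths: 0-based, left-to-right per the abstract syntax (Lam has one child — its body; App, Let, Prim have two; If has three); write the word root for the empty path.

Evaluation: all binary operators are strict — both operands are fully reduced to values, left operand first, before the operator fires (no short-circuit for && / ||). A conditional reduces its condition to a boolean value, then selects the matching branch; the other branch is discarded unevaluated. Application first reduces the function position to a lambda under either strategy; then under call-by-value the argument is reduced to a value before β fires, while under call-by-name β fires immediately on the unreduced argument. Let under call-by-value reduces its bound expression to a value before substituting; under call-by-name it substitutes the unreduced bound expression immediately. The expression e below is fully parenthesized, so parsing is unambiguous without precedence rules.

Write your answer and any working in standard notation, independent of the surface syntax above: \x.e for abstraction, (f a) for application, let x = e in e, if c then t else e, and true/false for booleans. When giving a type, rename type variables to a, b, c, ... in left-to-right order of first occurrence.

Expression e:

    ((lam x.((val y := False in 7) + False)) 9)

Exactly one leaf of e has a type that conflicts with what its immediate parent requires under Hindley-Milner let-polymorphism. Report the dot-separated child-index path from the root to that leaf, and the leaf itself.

Trace:
let y : Bool
  unify Int ~ Int
  unify Bool ~ Int
  FAIL: mismatch Bool ~ Int

Answer: 0.0.1 : false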